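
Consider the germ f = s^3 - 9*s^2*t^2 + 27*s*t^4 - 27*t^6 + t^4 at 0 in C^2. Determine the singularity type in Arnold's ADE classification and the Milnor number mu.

The Hessian of f at 0 has rank 0. Corank 2; j^3 = s^3 is a perfect cube, so E-series; the 4-jet and mu = 6 give E_6.

Type E_6, Milnor number mu = 6.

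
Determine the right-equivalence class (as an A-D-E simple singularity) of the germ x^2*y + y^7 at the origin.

The Hessian of f at 0 is [[0, 0], [0, 0]] with rank 0, so corank 2. A Groebner basis of the Jacobian ideal J(f) in C{x,y} is {x^2/7 + y^6, x^3, x*y}; counting standard monomials gives mu = 8. Corank 2; j^3 = x^2*y has shape L^2 M (L != M), so D-series; mu = 8 gives D_8.

D_8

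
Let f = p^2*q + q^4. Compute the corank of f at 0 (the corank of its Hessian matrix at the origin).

2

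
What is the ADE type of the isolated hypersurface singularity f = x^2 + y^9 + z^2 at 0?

A_8

The Hessian of f at 0 has rank 2. Corank 1: A-series; mu = 8 gives A_8.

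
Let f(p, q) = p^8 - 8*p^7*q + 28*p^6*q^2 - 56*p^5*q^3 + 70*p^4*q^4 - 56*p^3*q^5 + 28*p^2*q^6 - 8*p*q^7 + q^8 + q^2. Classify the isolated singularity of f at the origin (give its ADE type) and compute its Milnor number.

Type A_{7}, Milnor number mu = 7.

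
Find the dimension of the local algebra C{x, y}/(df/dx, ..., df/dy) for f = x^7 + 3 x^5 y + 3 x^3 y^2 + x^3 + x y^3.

7

The Hessian of f at 0 is [[0, 0], [0, 0]] with rank 0, so corank 2. A Groebner basis of the Jacobian ideal J(f) in C{x,y} is {x^3, x*y^2, 3*x^2 + y^3}; counting standard monomials gives mu = 7. Corank 2; j^3 = x^3 is a perfect cube, so E-series; the 4-jet and mu = 7 give E_7.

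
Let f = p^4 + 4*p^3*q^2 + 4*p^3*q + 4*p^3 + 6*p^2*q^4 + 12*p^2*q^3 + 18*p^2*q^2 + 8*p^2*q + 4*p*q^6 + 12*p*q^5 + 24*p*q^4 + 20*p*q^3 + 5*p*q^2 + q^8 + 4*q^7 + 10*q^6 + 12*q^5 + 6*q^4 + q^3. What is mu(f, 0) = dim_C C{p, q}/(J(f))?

5

The Hessian of f at 0 is [[0, 0], [0, 0]] with rank 0, so corank 2. A Groebner basis of the Jacobian ideal J(f) in C{p,q} is {p*q^2 - 2*p*q/3 - q^2/3, 4*p*q/3 + q^3 + 2*q^2/3, p^2 + 5*p*q/6 + q^2/6}; counting standard monomials gives mu = 5. Corank 2; j^3 = (p + q)*(2*p + q)^2 has shape L^2 M (L != M), so D-series; mu = 5 gives D_5.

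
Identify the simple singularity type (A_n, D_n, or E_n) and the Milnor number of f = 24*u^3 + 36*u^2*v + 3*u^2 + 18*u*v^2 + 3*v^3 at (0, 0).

Type A_2, Milnor number mu = 2.

The Hessian of f at 0 has rank 1. Corank 1: A-series; mu = 2 gives A_2.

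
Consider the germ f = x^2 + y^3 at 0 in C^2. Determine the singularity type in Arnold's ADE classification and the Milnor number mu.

Type A_{2}, Milnor number mu = 2.

The Hessian of f at 0 has rank 1. Corank 1: A-series; mu = 2 gives A_2.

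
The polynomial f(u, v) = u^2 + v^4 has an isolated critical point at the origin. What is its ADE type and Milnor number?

Type A_{3}, Milnor number mu = 3.

The Hessian of f at 0 has rank 1. Corank 1: A-series; mu = 3 gives A_3.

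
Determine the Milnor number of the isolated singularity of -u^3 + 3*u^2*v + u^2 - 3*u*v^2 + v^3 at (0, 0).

2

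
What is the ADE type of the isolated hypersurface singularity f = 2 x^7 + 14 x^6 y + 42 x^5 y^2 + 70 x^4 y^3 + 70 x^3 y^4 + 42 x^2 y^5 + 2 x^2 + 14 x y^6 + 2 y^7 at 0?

A_{6}

The Hessian of f at 0 has rank 1. Corank 1: A-series; mu = 6 gives A_6.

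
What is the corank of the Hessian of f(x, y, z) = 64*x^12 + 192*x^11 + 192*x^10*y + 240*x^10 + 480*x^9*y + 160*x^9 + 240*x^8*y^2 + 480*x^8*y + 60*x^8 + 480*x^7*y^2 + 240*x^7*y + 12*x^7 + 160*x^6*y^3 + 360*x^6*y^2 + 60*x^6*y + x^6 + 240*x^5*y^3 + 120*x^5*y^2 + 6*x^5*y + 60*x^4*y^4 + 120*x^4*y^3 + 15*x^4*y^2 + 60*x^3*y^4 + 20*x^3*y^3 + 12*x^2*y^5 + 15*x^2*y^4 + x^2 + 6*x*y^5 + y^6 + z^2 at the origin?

1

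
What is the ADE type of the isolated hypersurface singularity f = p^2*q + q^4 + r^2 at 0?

D_{5}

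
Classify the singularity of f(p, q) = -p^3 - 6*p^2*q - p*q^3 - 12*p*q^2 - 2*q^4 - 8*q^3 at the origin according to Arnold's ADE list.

The Hessian of f at 0 has rank 0. Corank 2; j^3 = -(p + 2*q)^3 is a perfect cube, so E-series; the 4-jet and mu = 7 give E_7.

E_{7}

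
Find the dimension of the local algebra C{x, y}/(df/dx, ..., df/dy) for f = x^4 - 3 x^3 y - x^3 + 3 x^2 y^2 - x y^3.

The Hessian of f at 0 has rank 0. Corank 2; j^3 = -x^3 is a perfect cube, so E-series; the 4-jet and mu = 7 give E_7.

7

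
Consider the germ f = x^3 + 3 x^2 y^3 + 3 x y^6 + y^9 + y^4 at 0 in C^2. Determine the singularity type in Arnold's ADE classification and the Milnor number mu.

Type E_6, Milnor number mu = 6.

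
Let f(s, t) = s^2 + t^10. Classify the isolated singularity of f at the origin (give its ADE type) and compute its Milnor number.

The Hessian of f at 0 is [[2, 0], [0, 0]] with rank 1, so corank 1. A Groebner basis of the Jacobian ideal J(f) in C{s,t} is {t^9, s}; counting standard monomials gives mu = 9. Corank 1: A-series; mu = 9 gives A_9.

Type A9, Milnor number mu = 9.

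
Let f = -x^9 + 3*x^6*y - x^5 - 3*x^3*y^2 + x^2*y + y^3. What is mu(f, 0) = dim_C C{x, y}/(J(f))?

4

The Hessian of f at 0 is [[0, 0], [0, 0]] with rank 0, so corank 2. A Groebner basis of the Jacobian ideal J(f) in C{x,y} is {y^3, x^2 + 3*y^2, x*y}; counting standard monomials gives mu = 4. Corank 2; j^3 = y*(x^2 + y^2) splits into three distinct lines over C (the quadratic factor has nonzero discriminant), so D_4.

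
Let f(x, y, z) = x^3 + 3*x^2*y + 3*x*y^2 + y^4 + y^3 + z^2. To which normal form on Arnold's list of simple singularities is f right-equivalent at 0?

E_6

The Hessian of f at 0 is [[0, 0, 0], [0, 0, 0], [0, 0, 2]] with rank 1, so corank 2. A Groebner basis of the Jacobian ideal J(f) in C{x,y,z} is {y^3, x^2 + 2*x*y + y^2, z}; counting standard monomials gives mu = 6. Corank 2; j^3 = (x + y)^3 is a perfect cube, so E-series; the 4-jet and mu = 6 give E_6.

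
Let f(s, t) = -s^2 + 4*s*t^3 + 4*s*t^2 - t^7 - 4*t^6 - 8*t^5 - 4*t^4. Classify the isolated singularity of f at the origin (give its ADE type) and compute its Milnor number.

The Hessian of f at 0 has rank 1. Corank 1: A-series; mu = 6 gives A_6.

Type A_6, Milnor number mu = 6.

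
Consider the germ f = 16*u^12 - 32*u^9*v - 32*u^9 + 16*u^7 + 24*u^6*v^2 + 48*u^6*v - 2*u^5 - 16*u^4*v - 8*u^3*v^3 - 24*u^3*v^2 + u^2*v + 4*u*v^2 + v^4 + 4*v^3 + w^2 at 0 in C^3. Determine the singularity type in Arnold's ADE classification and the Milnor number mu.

The Hessian of f at 0 is [[0, 0, 0], [0, 0, 0], [0, 0, 2]] with rank 1, so corank 2. A Groebner basis of the Jacobian ideal J(f) in C{u,v,w} is {u^3 - 2*u^2 + 8*v^2, u^2/4 + v^3 - v^2, u*v + 2*v^2, w}; counting standard monomials gives mu = 5. Corank 2; j^3 = v*(u + 2*v)^2 has shape L^2 M (L != M), so D-series; mu = 5 gives D_5.

Type D_{5}, Milnor number mu = 5.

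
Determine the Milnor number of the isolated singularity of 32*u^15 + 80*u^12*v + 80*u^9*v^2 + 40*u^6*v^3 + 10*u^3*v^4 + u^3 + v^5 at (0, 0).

8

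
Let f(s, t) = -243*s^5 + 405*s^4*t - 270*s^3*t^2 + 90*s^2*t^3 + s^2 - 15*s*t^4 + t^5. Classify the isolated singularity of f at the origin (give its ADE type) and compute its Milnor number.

Type A4, Milnor number mu = 4.

The Hessian of f at 0 has rank 1. Corank 1: A-series; mu = 4 gives A_4.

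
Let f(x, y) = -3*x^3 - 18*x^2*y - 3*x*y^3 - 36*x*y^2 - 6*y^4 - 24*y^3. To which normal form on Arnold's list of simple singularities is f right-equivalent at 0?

E_{7}

The Hessian of f at 0 is [[0, 0], [0, 0]] with rank 0, so corank 2. A Groebner basis of the Jacobian ideal J(f) in C{x,y} is {x^3 + 6*x^2*y + 48*x^2 + 192*x*y + 192*y^2, -6*x^2 + x*y^2 - 24*x*y - 24*y^2, 3*x^2 + 12*x*y + y^3 + 12*y^2}; counting standard monomials gives mu = 7. Corank 2; j^3 = -3*(x + 2*y)^3 is a perfect cube, so E-series; the 4-jet and mu = 7 give E_7.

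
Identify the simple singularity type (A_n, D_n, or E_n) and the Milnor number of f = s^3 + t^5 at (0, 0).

Type E8, Milnor number mu = 8.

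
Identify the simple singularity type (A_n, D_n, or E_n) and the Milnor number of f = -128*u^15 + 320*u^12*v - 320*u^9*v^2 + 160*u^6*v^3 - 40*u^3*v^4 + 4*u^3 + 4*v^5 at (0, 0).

The Hessian of f at 0 has rank 0. Corank 2; j^3 = 4*u^3 is a perfect cube, so E-series; the 5-jet and mu = 8 give E_8.

Type E_8, Milnor number mu = 8.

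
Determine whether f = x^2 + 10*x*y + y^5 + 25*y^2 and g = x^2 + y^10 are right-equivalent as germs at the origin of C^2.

The Hessian of f at 0 has rank 1. Corank 1: A-series; mu = 4 gives A_4. The Hessian of g at 0 has rank 1. Corank 1: A-series; mu = 9 gives A_9. f is A_4 but g is A_9, hence not right-equivalent.

No.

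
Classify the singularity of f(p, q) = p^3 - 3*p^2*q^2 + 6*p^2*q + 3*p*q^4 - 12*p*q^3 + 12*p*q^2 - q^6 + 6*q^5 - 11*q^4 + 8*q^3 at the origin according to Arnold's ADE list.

E_{6}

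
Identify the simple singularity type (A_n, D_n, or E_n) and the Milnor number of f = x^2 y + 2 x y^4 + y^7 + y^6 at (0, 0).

Type D_{7}, Milnor number mu = 7.

The Hessian of f at 0 has rank 0. Corank 2; j^3 = x^2*y has shape L^2 M (L != M), so D-series; mu = 7 gives D_7.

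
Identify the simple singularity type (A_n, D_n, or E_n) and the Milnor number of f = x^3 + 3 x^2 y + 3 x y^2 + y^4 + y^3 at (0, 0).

Type E_{6}, Milnor number mu = 6.

The Hessian of f at 0 has rank 0. Corank 2; j^3 = (x + y)^3 is a perfect cube, so E-series; the 4-jet and mu = 6 give E_6.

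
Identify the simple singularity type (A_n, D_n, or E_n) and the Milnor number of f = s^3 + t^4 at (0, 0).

The Hessian of f at 0 is [[0, 0], [0, 0]] with rank 0, so corank 2. A Groebner basis of the Jacobian ideal J(f) in C{s,t} is {t^3, s^2}; counting standard monomials gives mu = 6. Corank 2; j^3 = s^3 is a perfect cube, so E-series; the 4-jet and mu = 6 give E_6.

Type E6, Milnor number mu = 6.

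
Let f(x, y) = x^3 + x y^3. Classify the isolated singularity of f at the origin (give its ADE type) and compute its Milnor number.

The Hessian of f at 0 has rank 0. Corank 2; j^3 = x^3 is a perfect cube, so E-series; the 4-jet and mu = 7 give E_7.

Type E7, Milnor number mu = 7.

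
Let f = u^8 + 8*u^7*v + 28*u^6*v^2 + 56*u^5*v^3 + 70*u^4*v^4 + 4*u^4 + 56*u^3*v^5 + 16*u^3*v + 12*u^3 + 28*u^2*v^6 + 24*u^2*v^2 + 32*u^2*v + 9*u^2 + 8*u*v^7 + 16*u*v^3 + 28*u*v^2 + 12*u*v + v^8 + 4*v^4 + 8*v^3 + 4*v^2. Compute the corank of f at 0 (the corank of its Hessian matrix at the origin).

1

The Hessian at 0 is [[18, 12], [12, 8]] of rank 1; hence corank 1.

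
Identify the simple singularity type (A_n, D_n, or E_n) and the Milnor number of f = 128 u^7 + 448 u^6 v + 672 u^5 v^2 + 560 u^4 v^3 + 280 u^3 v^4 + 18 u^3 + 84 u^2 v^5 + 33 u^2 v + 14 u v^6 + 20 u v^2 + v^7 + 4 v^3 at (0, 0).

Type D8, Milnor number mu = 8.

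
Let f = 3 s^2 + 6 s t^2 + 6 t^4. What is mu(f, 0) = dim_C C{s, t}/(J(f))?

The Hessian of f at 0 is [[6, 0], [0, 0]] with rank 1, so corank 1. A Groebner basis of the Jacobian ideal J(f) in C{s,t} is {s^2, s*t, s + t^2}; counting standard monomials gives mu = 3. Corank 1: A-series; mu = 3 gives A_3.

3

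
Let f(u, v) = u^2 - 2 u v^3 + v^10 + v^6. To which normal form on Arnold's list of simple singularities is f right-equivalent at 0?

A_{9}

The Hessian of f at 0 has rank 1. Corank 1: A-series; mu = 9 gives A_9.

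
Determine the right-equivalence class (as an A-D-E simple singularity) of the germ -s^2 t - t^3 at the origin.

D4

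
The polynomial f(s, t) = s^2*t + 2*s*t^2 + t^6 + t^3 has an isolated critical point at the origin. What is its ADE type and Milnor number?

Type D_7, Milnor number mu = 7.

The Hessian of f at 0 has rank 0. Corank 2; j^3 = t*(s + t)^2 has shape L^2 M (L != M), so D-series; mu = 7 gives D_7.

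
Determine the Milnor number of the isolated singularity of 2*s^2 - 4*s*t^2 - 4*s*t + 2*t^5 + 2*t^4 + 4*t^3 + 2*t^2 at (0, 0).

4

The Hessian of f at 0 has rank 1. Corank 1: A-series; mu = 4 gives A_4.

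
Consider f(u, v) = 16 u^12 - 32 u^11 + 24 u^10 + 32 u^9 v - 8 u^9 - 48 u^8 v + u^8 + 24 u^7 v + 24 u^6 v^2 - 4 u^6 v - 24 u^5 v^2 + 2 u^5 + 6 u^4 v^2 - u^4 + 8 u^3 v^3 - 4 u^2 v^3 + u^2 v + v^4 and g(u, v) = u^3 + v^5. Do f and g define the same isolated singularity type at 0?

No.

The Hessian of f at 0 is [[0, 0], [0, 0]] with rank 0, so corank 2. A Groebner basis of the Jacobian ideal J(f) in C{u,v} is {u^3, u^2/4 + v^3, u*v}; counting standard monomials gives mu = 5. Corank 2; j^3 = u^2*v has shape L^2 M (L != M), so D-series; mu = 5 gives D_5. The Hessian of g at 0 is [[0, 0], [0, 0]] with rank 0, so corank 2. A Groebner basis of the Jacobian ideal J(g) in C{u,v} is {v^4, u^2}; counting standard monomials gives mu = 8. Corank 2; j^3 = u^3 is a perfect cube, so E-series; the 5-jet and mu = 8 give E_8. f is D_5 but g is E_8, hence not right-equivalent.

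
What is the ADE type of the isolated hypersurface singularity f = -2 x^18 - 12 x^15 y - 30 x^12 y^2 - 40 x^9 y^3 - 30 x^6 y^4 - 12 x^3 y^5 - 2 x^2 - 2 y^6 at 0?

The Hessian of f at 0 has rank 1. Corank 1: A-series; mu = 5 gives A_5.

A5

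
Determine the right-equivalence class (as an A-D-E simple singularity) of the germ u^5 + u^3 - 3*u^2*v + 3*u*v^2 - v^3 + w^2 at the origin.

E8

The Hessian of f at 0 has rank 1. Corank 2; j^3 = (u - v)^3 is a perfect cube, so E-series; the 5-jet and mu = 8 give E_8.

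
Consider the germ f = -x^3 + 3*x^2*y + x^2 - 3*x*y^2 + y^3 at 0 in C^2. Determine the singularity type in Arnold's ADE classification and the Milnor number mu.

The Hessian of f at 0 is [[2, 0], [0, 0]] with rank 1, so corank 1. A Groebner basis of the Jacobian ideal J(f) in C{x,y} is {y^2, x}; counting standard monomials gives mu = 2. Corank 1: A-series; mu = 2 gives A_2.

Type A_2, Milnor number mu = 2.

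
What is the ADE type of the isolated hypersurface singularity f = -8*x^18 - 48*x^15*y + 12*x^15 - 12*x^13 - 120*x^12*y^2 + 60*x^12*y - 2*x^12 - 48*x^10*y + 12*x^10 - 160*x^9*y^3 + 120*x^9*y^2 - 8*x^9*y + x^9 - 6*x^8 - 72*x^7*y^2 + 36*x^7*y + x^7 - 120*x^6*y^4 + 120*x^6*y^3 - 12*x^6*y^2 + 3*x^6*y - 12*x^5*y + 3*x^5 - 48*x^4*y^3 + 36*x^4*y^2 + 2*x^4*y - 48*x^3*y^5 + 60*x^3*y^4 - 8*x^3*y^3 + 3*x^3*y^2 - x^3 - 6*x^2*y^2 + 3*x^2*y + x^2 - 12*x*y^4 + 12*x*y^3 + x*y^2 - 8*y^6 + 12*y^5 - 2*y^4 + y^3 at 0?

A_{2}

The Hessian of f at 0 has rank 1. Corank 1: A-series; mu = 2 gives A_2.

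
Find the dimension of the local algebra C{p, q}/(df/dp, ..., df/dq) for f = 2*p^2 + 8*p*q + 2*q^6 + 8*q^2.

The Hessian of f at 0 is [[4, 8], [8, 16]] with rank 1, so corank 1. A Groebner basis of the Jacobian ideal J(f) in C{p,q} is {q^5, p + 2*q}; counting standard monomials gives mu = 5. Corank 1: A-series; mu = 5 gives A_5.

5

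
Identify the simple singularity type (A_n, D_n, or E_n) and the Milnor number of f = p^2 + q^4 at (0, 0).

The Hessian of f at 0 has rank 1. Corank 1: A-series; mu = 3 gives A_3.

Type A_3, Milnor number mu = 3.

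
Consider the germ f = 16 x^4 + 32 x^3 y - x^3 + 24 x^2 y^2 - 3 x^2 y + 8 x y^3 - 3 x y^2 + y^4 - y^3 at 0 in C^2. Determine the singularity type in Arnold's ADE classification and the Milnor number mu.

Type E6, Milnor number mu = 6.

The Hessian of f at 0 is [[0, 0], [0, 0]] with rank 0, so corank 2. A Groebner basis of the Jacobian ideal J(f) in C{x,y} is {y^4, x*y^2 + 5*y^3/6, x^2 + 2*x*y + y^2}; counting standard monomials gives mu = 6. Corank 2; j^3 = -(x + y)^3 is a perfect cube, so E-series; the 4-jet and mu = 6 give E_6.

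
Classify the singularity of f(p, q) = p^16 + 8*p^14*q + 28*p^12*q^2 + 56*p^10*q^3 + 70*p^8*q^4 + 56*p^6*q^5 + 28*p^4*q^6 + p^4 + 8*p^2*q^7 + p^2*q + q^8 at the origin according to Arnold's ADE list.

D_9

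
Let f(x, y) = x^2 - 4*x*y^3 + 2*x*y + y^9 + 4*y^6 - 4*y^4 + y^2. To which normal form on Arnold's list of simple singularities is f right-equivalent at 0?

A_{8}

The Hessian of f at 0 has rank 1. Corank 1: A-series; mu = 8 gives A_8.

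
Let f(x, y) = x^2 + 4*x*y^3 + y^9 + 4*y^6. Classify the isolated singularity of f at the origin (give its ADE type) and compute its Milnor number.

Type A_8, Milnor number mu = 8.

The Hessian of f at 0 is [[2, 0], [0, 0]] with rank 1, so corank 1. A Groebner basis of the Jacobian ideal J(f) in C{x,y} is {x^2*y^2, x^3, x/2 + y^3}; counting standard monomials gives mu = 8. Corank 1: A-series; mu = 8 gives A_8.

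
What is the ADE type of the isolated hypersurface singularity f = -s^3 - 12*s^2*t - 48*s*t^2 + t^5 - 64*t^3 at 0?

E_{8}

The Hessian of f at 0 is [[0, 0], [0, 0]] with rank 0, so corank 2. A Groebner basis of the Jacobian ideal J(f) in C{s,t} is {t^4, s^2 + 8*s*t + 16*t^2}; counting standard monomials gives mu = 8. Corank 2; j^3 = -(s + 4*t)^3 is a perfect cube, so E-series; the 5-jet and mu = 8 give E_8.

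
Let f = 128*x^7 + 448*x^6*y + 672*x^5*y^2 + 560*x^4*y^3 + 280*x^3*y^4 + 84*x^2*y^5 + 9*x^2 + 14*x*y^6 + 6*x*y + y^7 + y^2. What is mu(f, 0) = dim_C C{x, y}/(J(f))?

6

The Hessian of f at 0 has rank 1. Corank 1: A-series; mu = 6 gives A_6.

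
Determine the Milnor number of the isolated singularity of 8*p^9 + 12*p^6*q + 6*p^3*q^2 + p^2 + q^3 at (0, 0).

2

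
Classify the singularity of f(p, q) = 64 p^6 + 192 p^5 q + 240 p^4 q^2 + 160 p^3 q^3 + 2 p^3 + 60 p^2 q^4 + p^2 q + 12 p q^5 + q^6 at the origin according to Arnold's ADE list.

D_{7}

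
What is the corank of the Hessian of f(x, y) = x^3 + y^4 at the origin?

The Hessian at 0 is [[0, 0], [0, 0]] of rank 0; hence corank 2.

2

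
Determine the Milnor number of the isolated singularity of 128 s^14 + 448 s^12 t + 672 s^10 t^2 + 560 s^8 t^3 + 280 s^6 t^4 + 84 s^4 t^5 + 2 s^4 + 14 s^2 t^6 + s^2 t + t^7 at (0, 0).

8

The Hessian of f at 0 has rank 0. Corank 2; j^3 = s^2*t has shape L^2 M (L != M), so D-series; mu = 8 gives D_8.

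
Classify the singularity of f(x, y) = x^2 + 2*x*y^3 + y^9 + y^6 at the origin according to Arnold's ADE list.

The Hessian of f at 0 has rank 1. Corank 1: A-series; mu = 8 gives A_8.

A_8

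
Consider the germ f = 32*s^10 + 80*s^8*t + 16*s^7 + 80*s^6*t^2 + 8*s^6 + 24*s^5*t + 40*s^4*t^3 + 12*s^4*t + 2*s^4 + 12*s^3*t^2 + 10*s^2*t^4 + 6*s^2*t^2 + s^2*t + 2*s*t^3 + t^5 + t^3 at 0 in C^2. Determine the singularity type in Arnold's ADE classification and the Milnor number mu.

Type D_{4}, Milnor number mu = 4.

The Hessian of f at 0 has rank 0. Corank 2; j^3 = t*(s^2 + t^2) splits into three distinct lines over C (the quadratic factor has nonzero discriminant), so D_4.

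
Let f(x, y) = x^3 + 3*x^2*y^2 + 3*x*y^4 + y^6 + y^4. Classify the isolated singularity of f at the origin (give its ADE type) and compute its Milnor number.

Type E_{6}, Milnor number mu = 6.

The Hessian of f at 0 has rank 0. Corank 2; j^3 = x^3 is a perfect cube, so E-series; the 4-jet and mu = 6 give E_6.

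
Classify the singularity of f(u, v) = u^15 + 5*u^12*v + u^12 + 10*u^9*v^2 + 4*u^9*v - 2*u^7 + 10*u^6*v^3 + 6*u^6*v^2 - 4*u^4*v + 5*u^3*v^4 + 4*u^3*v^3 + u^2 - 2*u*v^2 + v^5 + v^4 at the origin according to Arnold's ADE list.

The Hessian of f at 0 has rank 1. Corank 1: A-series; mu = 4 gives A_4.

A_{4}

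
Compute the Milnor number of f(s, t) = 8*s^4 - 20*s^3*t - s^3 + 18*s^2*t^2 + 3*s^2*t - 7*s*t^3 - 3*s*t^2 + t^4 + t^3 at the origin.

The Hessian of f at 0 has rank 0. Corank 2; j^3 = -(s - t)^3 is a perfect cube, so E-series; the 4-jet and mu = 7 give E_7.

7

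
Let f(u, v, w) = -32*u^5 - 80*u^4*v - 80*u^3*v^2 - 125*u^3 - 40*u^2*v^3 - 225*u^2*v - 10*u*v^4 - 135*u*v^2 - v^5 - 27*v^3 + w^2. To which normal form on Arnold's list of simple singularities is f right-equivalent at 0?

E_{8}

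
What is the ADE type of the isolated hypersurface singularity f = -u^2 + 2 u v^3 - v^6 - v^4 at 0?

A_{3}

The Hessian of f at 0 is [[-2, 0], [0, 0]] with rank 1, so corank 1. A Groebner basis of the Jacobian ideal J(f) in C{u,v} is {v^3, u}; counting standard monomials gives mu = 3. Corank 1: A-series; mu = 3 gives A_3.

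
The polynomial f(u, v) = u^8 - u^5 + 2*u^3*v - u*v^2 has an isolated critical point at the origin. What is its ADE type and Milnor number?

Type D_{9}, Milnor number mu = 9.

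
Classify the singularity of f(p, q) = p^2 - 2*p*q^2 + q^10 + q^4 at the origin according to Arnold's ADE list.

The Hessian of f at 0 is [[2, 0], [0, 0]] with rank 1, so corank 1. A Groebner basis of the Jacobian ideal J(f) in C{p,q} is {p^5, p^4*q, -p + q^2}; counting standard monomials gives mu = 9. Corank 1: A-series; mu = 9 gives A_9.

A_{9}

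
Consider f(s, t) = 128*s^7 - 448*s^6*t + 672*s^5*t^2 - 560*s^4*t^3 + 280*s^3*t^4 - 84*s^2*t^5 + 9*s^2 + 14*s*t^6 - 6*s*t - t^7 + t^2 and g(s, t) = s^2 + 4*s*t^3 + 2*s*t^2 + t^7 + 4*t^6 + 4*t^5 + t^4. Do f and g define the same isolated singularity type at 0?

The Hessian of f at 0 is [[18, -6], [-6, 2]] with rank 1, so corank 1. A Groebner basis of the Jacobian ideal J(f) in C{s,t} is {t^6, s - t/3}; counting standard monomials gives mu = 6. Corank 1: A-series; mu = 6 gives A_6. The Hessian of g at 0 is [[2, 0], [0, 0]] with rank 1, so corank 1. A Groebner basis of the Jacobian ideal J(g) in C{s,t} is {s^3, s^2*t - s^2/4 - s*t/8 + s/16 + t^2/16, s^2/2 + s*t^2 - s*t/4 + s/8 + t^2/8, s/2 + t^3 + t^2/2}; counting standard monomials gives mu = 6. Corank 1: A-series; mu = 6 gives A_6. Both have type A_6, hence right-equivalent.

Yes.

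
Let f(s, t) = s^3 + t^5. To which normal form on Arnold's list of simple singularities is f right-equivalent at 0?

E8

The Hessian of f at 0 has rank 0. Corank 2; j^3 = s^3 is a perfect cube, so E-series; the 5-jet and mu = 8 give E_8.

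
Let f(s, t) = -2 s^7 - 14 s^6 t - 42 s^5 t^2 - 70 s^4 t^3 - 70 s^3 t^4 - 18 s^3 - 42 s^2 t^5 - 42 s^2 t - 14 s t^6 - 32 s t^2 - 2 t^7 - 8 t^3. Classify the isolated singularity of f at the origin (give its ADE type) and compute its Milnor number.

The Hessian of f at 0 is [[0, 0], [0, 0]] with rank 0, so corank 2. A Groebner basis of the Jacobian ideal J(f) in C{s,t} is {-2187*s*t/7 + t^6 - 1458*t^2/7, s*t^2 + 2*t^3/3, s^2 + 5*s*t/3 + 2*t^2/3}; counting standard monomials gives mu = 8. Corank 2; j^3 = -2*(s + t)*(3*s + 2*t)^2 has shape L^2 M (L != M), so D-series; mu = 8 gives D_8.

Type D_8, Milnor number mu = 8.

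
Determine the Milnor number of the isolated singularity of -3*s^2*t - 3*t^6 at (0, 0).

7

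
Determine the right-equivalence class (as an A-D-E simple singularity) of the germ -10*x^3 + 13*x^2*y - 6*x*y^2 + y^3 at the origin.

The Hessian of f at 0 has rank 0. Corank 2; j^3 = -(2*x - y)*(5*x^2 - 4*x*y + y^2) splits into three distinct lines over C (the quadratic factor has nonzero discriminant), so D_4.

D4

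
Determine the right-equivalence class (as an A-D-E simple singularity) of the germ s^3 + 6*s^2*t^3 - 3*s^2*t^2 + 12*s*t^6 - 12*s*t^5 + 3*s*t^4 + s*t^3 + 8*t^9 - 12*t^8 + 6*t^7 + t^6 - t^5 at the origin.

E_{7}

The Hessian of f at 0 is [[0, 0], [0, 0]] with rank 0, so corank 2. A Groebner basis of the Jacobian ideal J(f) in C{s,t} is {-s^2 + t^4 - t^3/3, s^3, s^2*t + s^2/3 + t^3/9, -s^2 + s*t^2 - t^3/3}; counting standard monomials gives mu = 7. Corank 2; j^3 = s^3 is a perfect cube, so E-series; the 4-jet and mu = 7 give E_7.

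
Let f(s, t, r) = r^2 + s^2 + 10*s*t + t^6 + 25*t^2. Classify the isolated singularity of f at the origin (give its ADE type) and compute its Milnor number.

The Hessian of f at 0 is [[2, 10, 0], [10, 50, 0], [0, 0, 2]] with rank 2, so corank 1. A Groebner basis of the Jacobian ideal J(f) in C{s,t,r} is {t^5, s + 5*t, r}; counting standard monomials gives mu = 5. Corank 1: A-series; mu = 5 gives A_5.

Type A5, Milnor number mu = 5.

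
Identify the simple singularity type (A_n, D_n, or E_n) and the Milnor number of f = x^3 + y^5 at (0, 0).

The Hessian of f at 0 has rank 0. Corank 2; j^3 = x^3 is a perfect cube, so E-series; the 5-jet and mu = 8 give E_8.

Type E8, Milnor number mu = 8.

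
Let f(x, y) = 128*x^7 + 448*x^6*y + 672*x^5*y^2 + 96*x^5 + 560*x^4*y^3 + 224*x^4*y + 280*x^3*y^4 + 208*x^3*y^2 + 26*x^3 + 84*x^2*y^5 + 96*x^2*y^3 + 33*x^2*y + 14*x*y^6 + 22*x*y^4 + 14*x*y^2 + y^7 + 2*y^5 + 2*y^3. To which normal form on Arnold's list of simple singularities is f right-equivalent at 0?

The Hessian of f at 0 is [[0, 0], [0, 0]] with rank 0, so corank 2. A Groebner basis of the Jacobian ideal J(f) in C{x,y} is {y^3, x^2 - 2*y^2/3, x*y + y^2}; counting standard monomials gives mu = 4. Corank 2; j^3 = (2*x + y)*(13*x^2 + 10*x*y + 2*y^2) splits into three distinct lines over C (the quadratic factor has nonzero discriminant), so D_4.

D_4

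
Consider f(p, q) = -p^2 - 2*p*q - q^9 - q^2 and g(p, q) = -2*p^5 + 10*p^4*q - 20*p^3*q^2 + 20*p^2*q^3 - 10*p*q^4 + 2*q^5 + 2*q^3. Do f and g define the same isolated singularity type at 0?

The Hessian of f at 0 has rank 1. Corank 1: A-series; mu = 8 gives A_8. The Hessian of g at 0 has rank 0. Corank 2; j^3 = 2*q^3 is a perfect cube, so E-series; the 5-jet and mu = 8 give E_8. f is A_8 but g is E_8, hence not right-equivalent.

No.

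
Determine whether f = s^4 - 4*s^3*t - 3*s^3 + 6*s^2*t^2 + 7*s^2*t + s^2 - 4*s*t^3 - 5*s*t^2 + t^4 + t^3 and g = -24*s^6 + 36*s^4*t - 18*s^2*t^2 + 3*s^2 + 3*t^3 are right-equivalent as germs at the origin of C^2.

Yes.

The Hessian of f at 0 is [[2, 0], [0, 0]] with rank 1, so corank 1. A Groebner basis of the Jacobian ideal J(f) in C{s,t} is {t^2, s}; counting standard monomials gives mu = 2. Corank 1: A-series; mu = 2 gives A_2. The Hessian of g at 0 is [[6, 0], [0, 0]] with rank 1, so corank 1. A Groebner basis of the Jacobian ideal J(g) in C{s,t} is {t^2, s}; counting standard monomials gives mu = 2. Corank 1: A-series; mu = 2 gives A_2. Both have type A_2, hence right-equivalent.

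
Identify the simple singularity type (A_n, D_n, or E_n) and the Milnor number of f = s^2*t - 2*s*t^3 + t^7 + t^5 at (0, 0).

Type D_8, Milnor number mu = 8.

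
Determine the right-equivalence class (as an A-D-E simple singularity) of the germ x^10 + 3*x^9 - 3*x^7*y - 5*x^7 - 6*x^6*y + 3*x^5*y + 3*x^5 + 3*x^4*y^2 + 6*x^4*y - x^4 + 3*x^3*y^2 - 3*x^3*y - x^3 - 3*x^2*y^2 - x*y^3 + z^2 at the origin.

The Hessian of f at 0 is [[0, 0, 0], [0, 0, 0], [0, 0, 2]] with rank 1, so corank 2. A Groebner basis of the Jacobian ideal J(f) in C{x,y,z} is {3*x^2 + y^4 + y^3, x^3, x^2*y - x^2 - y^3/3, 2*x^2 + x*y^2 + 2*y^3/3, z}; counting standard monomials gives mu = 7. Corank 2; j^3 = -x^3 is a perfect cube, so E-series; the 4-jet and mu = 7 give E_7.

E_{7}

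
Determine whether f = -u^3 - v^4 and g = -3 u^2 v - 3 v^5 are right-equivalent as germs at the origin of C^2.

No.

The Hessian of f at 0 is [[0, 0], [0, 0]] with rank 0, so corank 2. A Groebner basis of the Jacobian ideal J(f) in C{u,v} is {v^3, u^2}; counting standard monomials gives mu = 6. Corank 2; j^3 = -u^3 is a perfect cube, so E-series; the 4-jet and mu = 6 give E_6. The Hessian of g at 0 is [[0, 0], [0, 0]] with rank 0, so corank 2. A Groebner basis of the Jacobian ideal J(g) in C{u,v} is {u^2/5 + v^4, u^3, u*v}; counting standard monomials gives mu = 6. Corank 2; j^3 = -3*u^2*v has shape L^2 M (L != M), so D-series; mu = 6 gives D_6. f is E_6 but g is D_6, hence not right-equivalent.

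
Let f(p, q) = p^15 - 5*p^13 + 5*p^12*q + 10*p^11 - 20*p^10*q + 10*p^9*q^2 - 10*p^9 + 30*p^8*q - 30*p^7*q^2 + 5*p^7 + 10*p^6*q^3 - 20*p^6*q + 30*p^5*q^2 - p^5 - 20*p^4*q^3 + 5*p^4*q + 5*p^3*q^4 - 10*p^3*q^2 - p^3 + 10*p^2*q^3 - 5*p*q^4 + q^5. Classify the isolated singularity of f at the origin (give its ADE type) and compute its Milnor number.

Type E_8, Milnor number mu = 8.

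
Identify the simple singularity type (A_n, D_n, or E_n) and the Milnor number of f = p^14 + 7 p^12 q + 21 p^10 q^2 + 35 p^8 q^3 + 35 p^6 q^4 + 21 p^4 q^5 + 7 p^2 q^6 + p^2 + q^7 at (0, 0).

The Hessian of f at 0 has rank 1. Corank 1: A-series; mu = 6 gives A_6.

Type A_6, Milnor number mu = 6.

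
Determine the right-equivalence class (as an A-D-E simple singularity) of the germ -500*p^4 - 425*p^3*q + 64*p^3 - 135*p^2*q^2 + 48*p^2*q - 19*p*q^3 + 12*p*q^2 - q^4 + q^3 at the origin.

E7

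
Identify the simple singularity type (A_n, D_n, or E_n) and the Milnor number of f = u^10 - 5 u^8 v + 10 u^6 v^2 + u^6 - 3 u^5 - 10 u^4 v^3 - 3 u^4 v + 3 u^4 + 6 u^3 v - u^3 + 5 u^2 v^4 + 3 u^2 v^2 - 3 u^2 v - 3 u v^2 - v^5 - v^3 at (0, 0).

Type E_{8}, Milnor number mu = 8.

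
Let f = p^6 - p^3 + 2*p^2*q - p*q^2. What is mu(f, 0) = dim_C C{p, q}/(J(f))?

7

The Hessian of f at 0 has rank 0. Corank 2; j^3 = -p*(p - q)^2 has shape L^2 M (L != M), so D-series; mu = 7 gives D_7.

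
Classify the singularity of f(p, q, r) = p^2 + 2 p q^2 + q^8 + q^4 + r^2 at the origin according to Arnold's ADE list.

A7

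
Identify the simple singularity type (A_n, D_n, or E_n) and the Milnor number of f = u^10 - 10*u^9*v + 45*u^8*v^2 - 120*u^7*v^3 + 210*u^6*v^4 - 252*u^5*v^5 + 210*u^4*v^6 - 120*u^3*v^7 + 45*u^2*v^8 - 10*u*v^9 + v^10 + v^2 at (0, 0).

Type A9, Milnor number mu = 9.

The Hessian of f at 0 has rank 1. Corank 1: A-series; mu = 9 gives A_9.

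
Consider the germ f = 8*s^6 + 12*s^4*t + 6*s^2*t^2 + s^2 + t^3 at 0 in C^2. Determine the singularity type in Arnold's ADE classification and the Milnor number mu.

Type A2, Milnor number mu = 2.

The Hessian of f at 0 has rank 1. Corank 1: A-series; mu = 2 gives A_2.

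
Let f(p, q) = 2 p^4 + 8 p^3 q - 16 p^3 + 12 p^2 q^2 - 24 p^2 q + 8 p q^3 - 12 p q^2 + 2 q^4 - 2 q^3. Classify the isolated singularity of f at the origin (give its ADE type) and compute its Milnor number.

Type E6, Milnor number mu = 6.

The Hessian of f at 0 has rank 0. Corank 2; j^3 = -2*(2*p + q)^3 is a perfect cube, so E-series; the 4-jet and mu = 6 give E_6.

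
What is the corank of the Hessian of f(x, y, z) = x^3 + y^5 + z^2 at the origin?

2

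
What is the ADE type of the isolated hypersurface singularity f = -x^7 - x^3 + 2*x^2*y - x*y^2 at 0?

D_{8}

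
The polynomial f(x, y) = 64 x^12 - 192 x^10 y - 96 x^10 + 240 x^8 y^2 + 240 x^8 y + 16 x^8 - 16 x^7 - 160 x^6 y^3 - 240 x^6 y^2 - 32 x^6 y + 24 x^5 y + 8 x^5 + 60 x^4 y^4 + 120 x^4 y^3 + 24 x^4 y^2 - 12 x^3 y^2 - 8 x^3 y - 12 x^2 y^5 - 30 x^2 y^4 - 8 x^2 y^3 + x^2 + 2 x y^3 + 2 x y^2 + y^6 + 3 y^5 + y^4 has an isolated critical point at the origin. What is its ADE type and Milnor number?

The Hessian of f at 0 has rank 1. Corank 1: A-series; mu = 4 gives A_4.

Type A_4, Milnor number mu = 4.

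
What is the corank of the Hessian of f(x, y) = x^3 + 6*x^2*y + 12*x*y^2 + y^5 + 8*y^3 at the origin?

2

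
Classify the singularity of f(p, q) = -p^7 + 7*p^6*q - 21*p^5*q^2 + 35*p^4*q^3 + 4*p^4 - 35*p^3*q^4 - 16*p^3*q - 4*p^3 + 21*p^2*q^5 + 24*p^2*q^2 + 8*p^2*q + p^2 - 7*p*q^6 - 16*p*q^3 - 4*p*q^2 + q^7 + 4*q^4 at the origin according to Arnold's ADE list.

The Hessian of f at 0 is [[2, 0], [0, 0]] with rank 1, so corank 1. A Groebner basis of the Jacobian ideal J(f) in C{p,q} is {7*p*q/6 + 5*p/24 + q^4 - 2*q^3/3 - 5*q^2/12, p*q^2 + 2*p*q/3 + p/12 - 2*q^3/3 - q^2/6, p^2 - 2*p*q - p/2 + q^2}; counting standard monomials gives mu = 6. Corank 1: A-series; mu = 6 gives A_6.

A_{6}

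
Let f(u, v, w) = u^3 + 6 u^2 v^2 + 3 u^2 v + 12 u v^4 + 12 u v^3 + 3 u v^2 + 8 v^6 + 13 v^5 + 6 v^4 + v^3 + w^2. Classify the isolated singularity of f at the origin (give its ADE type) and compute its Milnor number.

The Hessian of f at 0 has rank 1. Corank 2; j^3 = (u + v)^3 is a perfect cube, so E-series; the 5-jet and mu = 8 give E_8.

Type E_8, Milnor number mu = 8.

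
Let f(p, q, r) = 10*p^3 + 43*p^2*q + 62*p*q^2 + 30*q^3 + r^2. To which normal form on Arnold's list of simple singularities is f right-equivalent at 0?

D4

The Hessian of f at 0 is [[0, 0, 0], [0, 0, 0], [0, 0, 2]] with rank 1, so corank 2. A Groebner basis of the Jacobian ideal J(f) in C{p,q,r} is {q^3, p^2 - 26*q^2/11, p*q + 17*q^2/11, r}; counting standard monomials gives mu = 4. Corank 2; j^3 = (2*p + 3*q)*(5*p^2 + 14*p*q + 10*q^2) splits into three distinct lines over C (the quadratic factor has nonzero discriminant), so D_4.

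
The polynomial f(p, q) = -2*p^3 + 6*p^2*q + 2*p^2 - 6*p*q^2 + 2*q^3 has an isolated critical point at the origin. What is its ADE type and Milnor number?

The Hessian of f at 0 is [[4, 0], [0, 0]] with rank 1, so corank 1. A Groebner basis of the Jacobian ideal J(f) in C{p,q} is {q^2, p}; counting standard monomials gives mu = 2. Corank 1: A-series; mu = 2 gives A_2.

Type A_2, Milnor number mu = 2.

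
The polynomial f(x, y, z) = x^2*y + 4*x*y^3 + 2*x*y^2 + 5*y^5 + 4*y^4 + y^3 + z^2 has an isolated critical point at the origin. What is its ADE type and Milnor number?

The Hessian of f at 0 has rank 1. Corank 2; j^3 = y*(x + y)^2 has shape L^2 M (L != M), so D-series; mu = 6 gives D_6.

Type D_{6}, Milnor number mu = 6.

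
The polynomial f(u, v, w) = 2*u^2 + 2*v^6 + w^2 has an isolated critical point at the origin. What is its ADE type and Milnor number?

Type A_{5}, Milnor number mu = 5.

The Hessian of f at 0 is [[4, 0, 0], [0, 0, 0], [0, 0, 2]] with rank 2, so corank 1. A Groebner basis of the Jacobian ideal J(f) in C{u,v,w} is {v^5, u, w}; counting standard monomials gives mu = 5. Corank 1: A-series; mu = 5 gives A_5.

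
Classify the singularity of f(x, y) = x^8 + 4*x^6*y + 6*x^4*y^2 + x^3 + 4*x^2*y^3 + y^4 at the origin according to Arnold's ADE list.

E_6

The Hessian of f at 0 has rank 0. Corank 2; j^3 = x^3 is a perfect cube, so E-series; the 4-jet and mu = 6 give E_6.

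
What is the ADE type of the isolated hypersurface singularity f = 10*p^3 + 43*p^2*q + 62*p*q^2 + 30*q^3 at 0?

The Hessian of f at 0 has rank 0. Corank 2; j^3 = (2*p + 3*q)*(5*p^2 + 14*p*q + 10*q^2) splits into three distinct lines over C (the quadratic factor has nonzero discriminant), so D_4.

D_{4}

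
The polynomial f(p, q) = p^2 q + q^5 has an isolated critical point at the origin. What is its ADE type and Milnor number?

Type D_6, Milnor number mu = 6.

The Hessian of f at 0 has rank 0. Corank 2; j^3 = p^2*q has shape L^2 M (L != M), so D-series; mu = 6 gives D_6.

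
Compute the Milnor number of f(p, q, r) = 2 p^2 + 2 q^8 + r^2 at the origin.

7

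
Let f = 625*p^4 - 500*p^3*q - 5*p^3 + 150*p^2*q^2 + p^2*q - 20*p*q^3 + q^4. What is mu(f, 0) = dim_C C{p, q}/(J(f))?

5

The Hessian of f at 0 has rank 0. Corank 2; j^3 = -p^2*(5*p - q) has shape L^2 M (L != M), so D-series; mu = 5 gives D_5.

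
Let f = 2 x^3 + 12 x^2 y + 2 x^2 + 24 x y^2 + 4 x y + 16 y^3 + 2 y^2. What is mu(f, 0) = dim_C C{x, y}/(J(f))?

The Hessian of f at 0 is [[4, 4], [4, 4]] with rank 1, so corank 1. A Groebner basis of the Jacobian ideal J(f) in C{x,y} is {y^2, x + y}; counting standard monomials gives mu = 2. Corank 1: A-series; mu = 2 gives A_2.

2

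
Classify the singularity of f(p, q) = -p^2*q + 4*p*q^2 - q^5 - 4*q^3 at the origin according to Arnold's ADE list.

The Hessian of f at 0 is [[0, 0], [0, 0]] with rank 0, so corank 2. A Groebner basis of the Jacobian ideal J(f) in C{p,q} is {p^2/5 + q^4 - 4*q^2/5, p^3 - 8*q^3, p*q - 2*q^2}; counting standard monomials gives mu = 6. Corank 2; j^3 = -q*(p - 2*q)^2 has shape L^2 M (L != M), so D-series; mu = 6 gives D_6.

D_6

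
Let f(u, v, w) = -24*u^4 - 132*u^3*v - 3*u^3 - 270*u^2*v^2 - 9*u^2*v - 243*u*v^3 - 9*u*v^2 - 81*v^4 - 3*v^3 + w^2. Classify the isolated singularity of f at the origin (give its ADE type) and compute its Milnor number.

Type E7, Milnor number mu = 7.

The Hessian of f at 0 has rank 1. Corank 2; j^3 = -3*(u + v)^3 is a perfect cube, so E-series; the 4-jet and mu = 7 give E_7.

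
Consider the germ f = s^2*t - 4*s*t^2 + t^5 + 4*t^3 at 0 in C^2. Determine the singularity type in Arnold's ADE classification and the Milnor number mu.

Type D_6, Milnor number mu = 6.

The Hessian of f at 0 is [[0, 0], [0, 0]] with rank 0, so corank 2. A Groebner basis of the Jacobian ideal J(f) in C{s,t} is {s^2/5 + t^4 - 4*t^2/5, s^3 - 8*t^3, s*t - 2*t^2}; counting standard monomials gives mu = 6. Corank 2; j^3 = t*(s - 2*t)^2 has shape L^2 M (L != M), so D-series; mu = 6 gives D_6.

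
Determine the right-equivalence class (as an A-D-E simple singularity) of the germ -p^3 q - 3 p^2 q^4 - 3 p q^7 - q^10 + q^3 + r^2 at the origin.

E7

The Hessian of f at 0 is [[0, 0, 0], [0, 0, 0], [0, 0, 2]] with rank 1, so corank 2. A Groebner basis of the Jacobian ideal J(f) in C{p,q,r} is {p^3 - 3*q^2, p^2*q, q^3, r}; counting standard monomials gives mu = 7. Corank 2; j^3 = q^3 is a perfect cube, so E-series; the 4-jet and mu = 7 give E_7.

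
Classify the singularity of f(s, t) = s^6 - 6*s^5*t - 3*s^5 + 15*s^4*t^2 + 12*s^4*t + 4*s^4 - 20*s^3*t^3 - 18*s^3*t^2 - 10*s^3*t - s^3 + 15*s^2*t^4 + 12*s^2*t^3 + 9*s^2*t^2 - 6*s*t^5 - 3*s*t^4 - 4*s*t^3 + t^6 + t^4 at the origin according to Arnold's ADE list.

E_{6}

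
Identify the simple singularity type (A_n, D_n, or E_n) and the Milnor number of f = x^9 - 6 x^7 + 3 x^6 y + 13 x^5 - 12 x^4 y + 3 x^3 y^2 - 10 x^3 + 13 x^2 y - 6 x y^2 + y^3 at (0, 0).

The Hessian of f at 0 is [[0, 0], [0, 0]] with rank 0, so corank 2. A Groebner basis of the Jacobian ideal J(f) in C{x,y} is {y^3, x^2 - 3*y^2/11, x*y - 6*y^2/11}; counting standard monomials gives mu = 4. Corank 2; j^3 = -(2*x - y)*(5*x^2 - 4*x*y + y^2) splits into three distinct lines over C (the quadratic factor has nonzero discriminant), so D_4.

Type D_{4}, Milnor number mu = 4.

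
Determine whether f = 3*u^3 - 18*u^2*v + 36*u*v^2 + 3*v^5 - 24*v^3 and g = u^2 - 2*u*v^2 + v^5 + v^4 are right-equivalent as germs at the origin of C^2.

The Hessian of f at 0 has rank 0. Corank 2; j^3 = 3*(u - 2*v)^3 is a perfect cube, so E-series; the 5-jet and mu = 8 give E_8. The Hessian of g at 0 has rank 1. Corank 1: A-series; mu = 4 gives A_4. f is E_8 but g is A_4, hence not right-equivalent.

No.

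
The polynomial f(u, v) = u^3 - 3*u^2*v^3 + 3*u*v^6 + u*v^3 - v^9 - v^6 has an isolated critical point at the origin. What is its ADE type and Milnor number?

The Hessian of f at 0 has rank 0. Corank 2; j^3 = u^3 is a perfect cube, so E-series; the 4-jet and mu = 7 give E_7.

Type E7, Milnor number mu = 7.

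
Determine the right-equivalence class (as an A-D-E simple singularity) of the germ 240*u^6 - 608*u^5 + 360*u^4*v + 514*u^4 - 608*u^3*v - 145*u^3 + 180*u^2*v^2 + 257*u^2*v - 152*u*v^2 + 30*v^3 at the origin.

D4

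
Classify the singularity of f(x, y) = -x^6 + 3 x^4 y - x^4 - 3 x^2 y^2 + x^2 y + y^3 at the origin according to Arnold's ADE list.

The Hessian of f at 0 has rank 0. Corank 2; j^3 = y*(x^2 + y^2) splits into three distinct lines over C (the quadratic factor has nonzero discriminant), so D_4.

D4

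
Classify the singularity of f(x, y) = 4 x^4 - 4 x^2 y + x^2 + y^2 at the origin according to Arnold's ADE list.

The Hessian of f at 0 has rank 2. Corank 0: nondegenerate Morse point, so A_1.

A_1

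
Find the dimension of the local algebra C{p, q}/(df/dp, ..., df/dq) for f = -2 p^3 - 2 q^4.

The Hessian of f at 0 has rank 0. Corank 2; j^3 = -2*p^3 is a perfect cube, so E-series; the 4-jet and mu = 6 give E_6.

6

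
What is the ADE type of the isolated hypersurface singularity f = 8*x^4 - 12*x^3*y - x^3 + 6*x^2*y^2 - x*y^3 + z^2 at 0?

E_{7}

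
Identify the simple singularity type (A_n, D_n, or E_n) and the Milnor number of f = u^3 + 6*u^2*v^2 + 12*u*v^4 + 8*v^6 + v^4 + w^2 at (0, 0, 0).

Type E_{6}, Milnor number mu = 6.

The Hessian of f at 0 has rank 1. Corank 2; j^3 = u^3 is a perfect cube, so E-series; the 4-jet and mu = 6 give E_6.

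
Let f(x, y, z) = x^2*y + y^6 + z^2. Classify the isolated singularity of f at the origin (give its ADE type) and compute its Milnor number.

Type D_{7}, Milnor number mu = 7.

The Hessian of f at 0 has rank 1. Corank 2; j^3 = x^2*y has shape L^2 M (L != M), so D-series; mu = 7 gives D_7.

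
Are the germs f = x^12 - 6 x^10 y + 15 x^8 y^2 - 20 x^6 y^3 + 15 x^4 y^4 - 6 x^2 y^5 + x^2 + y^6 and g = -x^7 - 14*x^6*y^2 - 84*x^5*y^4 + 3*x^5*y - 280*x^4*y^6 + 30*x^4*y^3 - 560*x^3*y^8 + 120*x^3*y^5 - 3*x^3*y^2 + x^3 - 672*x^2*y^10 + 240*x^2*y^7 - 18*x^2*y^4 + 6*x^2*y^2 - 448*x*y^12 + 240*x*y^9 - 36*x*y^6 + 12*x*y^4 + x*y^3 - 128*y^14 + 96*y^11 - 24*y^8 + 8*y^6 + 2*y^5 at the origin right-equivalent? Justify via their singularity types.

No.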